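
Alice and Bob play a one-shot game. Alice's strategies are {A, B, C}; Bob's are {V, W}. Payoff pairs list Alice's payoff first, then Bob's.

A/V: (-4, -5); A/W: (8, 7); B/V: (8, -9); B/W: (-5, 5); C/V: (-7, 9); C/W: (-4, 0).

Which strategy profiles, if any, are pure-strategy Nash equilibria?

Check mutual best responses: a cell is a NE iff neither player can gain by unilaterally deviating.
Alice's best responses — vs V: B (payoff 8); vs W: A (payoff 8).
Bob's best responses — vs A: W (payoff 7); vs B: W (payoff 5); vs C: V (payoff 9).
The only mutual best response is (A, W); neither player gains by switching there.

(A, W)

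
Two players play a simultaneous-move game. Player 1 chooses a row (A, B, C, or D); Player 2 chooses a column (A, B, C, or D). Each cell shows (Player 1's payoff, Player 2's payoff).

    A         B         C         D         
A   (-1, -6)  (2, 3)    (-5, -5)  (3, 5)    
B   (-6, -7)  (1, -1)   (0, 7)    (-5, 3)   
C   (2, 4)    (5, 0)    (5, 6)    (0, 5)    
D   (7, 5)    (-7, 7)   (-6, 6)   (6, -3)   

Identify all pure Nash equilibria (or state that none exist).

(C, C)

Check mutual best responses: a cell is a NE iff neither player can gain by unilaterally deviating.
Player 1's best responses — vs A: D (payoff 7); vs B: C (payoff 5); vs C: C (payoff 5); vs D: D (payoff 6).
Player 2's best responses — vs A: D (payoff 5); vs B: C (payoff 7); vs C: C (payoff 6); vs D: B (payoff 7).
The only mutual best response is (C, C); neither player gains by switching there.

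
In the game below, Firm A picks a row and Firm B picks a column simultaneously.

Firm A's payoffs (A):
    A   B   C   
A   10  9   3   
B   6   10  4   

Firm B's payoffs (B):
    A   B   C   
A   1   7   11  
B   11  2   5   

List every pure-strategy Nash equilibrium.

No pure-strategy Nash equilibrium

Find each player's best response to every opponent strategy; NE are the intersections.
Firm A's best responses — vs A: A (payoff 10); vs B: B (payoff 10); vs C: B (payoff 4).
Firm B's best responses — vs A: C (payoff 11); vs B: A (payoff 11).
No cell has both players best-responding. For instance, Firm A's best reply to B is B, but against B Firm B prefers A over B.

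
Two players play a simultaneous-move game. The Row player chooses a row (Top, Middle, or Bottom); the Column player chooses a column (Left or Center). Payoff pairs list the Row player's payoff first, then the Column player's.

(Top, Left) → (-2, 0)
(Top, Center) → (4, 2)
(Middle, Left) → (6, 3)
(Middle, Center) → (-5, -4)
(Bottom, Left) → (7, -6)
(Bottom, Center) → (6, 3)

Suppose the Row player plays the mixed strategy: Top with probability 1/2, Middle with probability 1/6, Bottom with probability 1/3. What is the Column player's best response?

The Column player's best reply maximizes expected payoff against the mix.
Left: (1/2)·0 + (1/6)·3 + (1/3)·(-6) = -3/2
Center: (1/2)·2 + (1/6)·(-4) + (1/3)·3 = 4/3
Highest expected payoff is 4/3, from Center.

Center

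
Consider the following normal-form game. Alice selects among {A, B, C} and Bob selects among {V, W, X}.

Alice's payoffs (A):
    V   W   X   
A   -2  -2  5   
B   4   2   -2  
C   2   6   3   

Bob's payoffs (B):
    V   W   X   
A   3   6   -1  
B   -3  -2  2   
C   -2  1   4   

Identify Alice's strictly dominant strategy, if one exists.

A strategy is strictly dominant if it gives Alice a strictly higher payoff than every other strategy, against every choice by the opponent.
A is not dominant: against V, B gives 4 > -2.
B is not dominant: against W, C gives 6 > 2.
C is not dominant: against V, B gives 4 > 2.
No single strategy is best against every opponent action.

None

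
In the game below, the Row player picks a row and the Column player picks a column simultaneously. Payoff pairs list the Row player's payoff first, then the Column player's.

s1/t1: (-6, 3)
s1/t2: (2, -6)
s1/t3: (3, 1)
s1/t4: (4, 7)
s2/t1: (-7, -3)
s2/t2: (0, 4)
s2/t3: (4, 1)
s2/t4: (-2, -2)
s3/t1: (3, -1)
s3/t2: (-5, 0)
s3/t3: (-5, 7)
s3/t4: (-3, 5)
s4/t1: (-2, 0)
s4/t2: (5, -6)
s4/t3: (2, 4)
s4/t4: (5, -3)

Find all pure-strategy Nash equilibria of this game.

Find each player's best response to every opponent strategy; NE are the intersections.
The Row player's best responses — vs t1: s3 (payoff 3); vs t2: s4 (payoff 5); vs t3: s2 (payoff 4); vs t4: s4 (payoff 5).
The Column player's best responses — vs s1: t4 (payoff 7); vs s2: t2 (payoff 4); vs s3: t3 (payoff 7); vs s4: t3 (payoff 4).
No cell has both players best-responding. For instance, the Row player's best reply to t3 is s2, but against s2 the Column player prefers t2 over t3.

There is no pure-strategy Nash equilibrium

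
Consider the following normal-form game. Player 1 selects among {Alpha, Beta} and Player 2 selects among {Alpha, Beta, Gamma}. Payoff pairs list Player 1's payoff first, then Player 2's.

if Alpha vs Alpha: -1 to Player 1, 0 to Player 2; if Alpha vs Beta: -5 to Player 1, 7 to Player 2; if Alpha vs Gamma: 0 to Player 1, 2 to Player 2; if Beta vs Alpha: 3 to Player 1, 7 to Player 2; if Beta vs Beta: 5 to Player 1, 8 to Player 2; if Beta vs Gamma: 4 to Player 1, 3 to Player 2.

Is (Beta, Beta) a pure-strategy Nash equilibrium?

Yes

Holding Player 2 at Beta: Player 1 gets 5 from Beta, versus -5 from Alpha. No profitable deviation for Player 1.
Holding Player 1 at Beta: Player 2 gets 8 from Beta, versus 7 from Alpha, 3 from Gamma. No profitable deviation for Player 2 either.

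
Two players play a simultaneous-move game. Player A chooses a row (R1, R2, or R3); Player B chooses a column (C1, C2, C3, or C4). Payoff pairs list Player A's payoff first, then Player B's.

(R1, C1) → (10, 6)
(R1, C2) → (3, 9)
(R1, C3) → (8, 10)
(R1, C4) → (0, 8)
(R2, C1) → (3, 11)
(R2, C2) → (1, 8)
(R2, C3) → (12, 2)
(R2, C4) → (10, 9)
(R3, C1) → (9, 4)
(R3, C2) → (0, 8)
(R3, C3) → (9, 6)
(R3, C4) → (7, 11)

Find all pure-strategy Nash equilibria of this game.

Check mutual best responses: a cell is a NE iff neither player can gain by unilaterally deviating.
Player A's best responses — vs C1: R1 (payoff 10); vs C2: R1 (payoff 3); vs C3: R2 (payoff 12); vs C4: R2 (payoff 10).
Player B's best responses — vs R1: C3 (payoff 10); vs R2: C1 (payoff 11); vs R3: C4 (payoff 11).
No cell has both players best-responding. For instance, Player A's best reply to C3 is R2, but against R2 Player B prefers C1 over C3.

There is no pure-strategy Nash equilibrium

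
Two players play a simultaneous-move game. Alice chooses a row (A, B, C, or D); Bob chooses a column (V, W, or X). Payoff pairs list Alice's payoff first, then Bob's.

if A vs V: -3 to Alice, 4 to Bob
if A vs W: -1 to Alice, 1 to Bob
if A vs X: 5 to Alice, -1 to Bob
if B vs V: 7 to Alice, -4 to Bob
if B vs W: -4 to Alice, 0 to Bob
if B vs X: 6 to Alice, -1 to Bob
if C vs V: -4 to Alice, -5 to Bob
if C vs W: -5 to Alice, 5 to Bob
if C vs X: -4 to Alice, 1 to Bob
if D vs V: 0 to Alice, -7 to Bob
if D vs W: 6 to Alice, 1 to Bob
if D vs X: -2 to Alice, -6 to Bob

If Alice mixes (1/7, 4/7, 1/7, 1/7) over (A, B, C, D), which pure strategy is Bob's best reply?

W

Compute Bob's expected payoff from each pure strategy against the given mix.
V: (1/7)·4 + (4/7)·(-4) + (1/7)·(-5) + (1/7)·(-7) = -24/7
W: (1/7)·1 + (4/7)·0 + (1/7)·5 + (1/7)·1 = 1
X: (1/7)·(-1) + (4/7)·(-1) + (1/7)·1 + (1/7)·(-6) = -10/7
Highest expected payoff is 1, from W.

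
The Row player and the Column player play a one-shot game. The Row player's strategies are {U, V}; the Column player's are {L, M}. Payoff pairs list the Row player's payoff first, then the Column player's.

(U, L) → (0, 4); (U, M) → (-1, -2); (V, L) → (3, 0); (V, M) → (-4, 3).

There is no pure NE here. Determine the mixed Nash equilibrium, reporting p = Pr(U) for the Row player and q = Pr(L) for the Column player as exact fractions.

In a mixed NE each player is indifferent between their pure strategies, so the opponent's mix sets the indifference.
The Column player indifferent between L and M: p·4 + (1−p)·0 = p·(-2) + (1−p)·3 ⟹ 0 + 4p = 3 + (-5)p ⟹ p = 1/3.
The Row player indifferent between U and V: q·0 + (1−q)·(-1) = q·3 + (1−q)·(-4) ⟹ (-1) + 1q = (-4) + 7q ⟹ q = 1/2.

p = 1/3, q = 1/2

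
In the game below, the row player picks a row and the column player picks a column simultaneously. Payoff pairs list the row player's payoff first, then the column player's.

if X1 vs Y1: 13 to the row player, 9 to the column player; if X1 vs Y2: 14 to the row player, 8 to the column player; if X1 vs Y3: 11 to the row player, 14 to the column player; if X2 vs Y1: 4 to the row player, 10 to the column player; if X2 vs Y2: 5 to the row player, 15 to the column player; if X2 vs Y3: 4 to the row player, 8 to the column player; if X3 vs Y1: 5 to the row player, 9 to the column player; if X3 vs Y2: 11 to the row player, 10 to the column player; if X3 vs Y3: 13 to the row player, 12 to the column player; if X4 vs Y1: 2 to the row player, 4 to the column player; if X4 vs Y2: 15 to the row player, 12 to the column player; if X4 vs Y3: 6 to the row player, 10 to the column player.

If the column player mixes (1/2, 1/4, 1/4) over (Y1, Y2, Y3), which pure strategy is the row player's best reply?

Compute the row player's expected payoff from each pure strategy against the given mix.
X1: (1/2)·13 + (1/4)·14 + (1/4)·11 = 51/4
X2: (1/2)·4 + (1/4)·5 + (1/4)·4 = 17/4
X3: (1/2)·5 + (1/4)·11 + (1/4)·13 = 17/2
X4: (1/2)·2 + (1/4)·15 + (1/4)·6 = 25/4
Highest expected payoff is 51/4, from X1.

X1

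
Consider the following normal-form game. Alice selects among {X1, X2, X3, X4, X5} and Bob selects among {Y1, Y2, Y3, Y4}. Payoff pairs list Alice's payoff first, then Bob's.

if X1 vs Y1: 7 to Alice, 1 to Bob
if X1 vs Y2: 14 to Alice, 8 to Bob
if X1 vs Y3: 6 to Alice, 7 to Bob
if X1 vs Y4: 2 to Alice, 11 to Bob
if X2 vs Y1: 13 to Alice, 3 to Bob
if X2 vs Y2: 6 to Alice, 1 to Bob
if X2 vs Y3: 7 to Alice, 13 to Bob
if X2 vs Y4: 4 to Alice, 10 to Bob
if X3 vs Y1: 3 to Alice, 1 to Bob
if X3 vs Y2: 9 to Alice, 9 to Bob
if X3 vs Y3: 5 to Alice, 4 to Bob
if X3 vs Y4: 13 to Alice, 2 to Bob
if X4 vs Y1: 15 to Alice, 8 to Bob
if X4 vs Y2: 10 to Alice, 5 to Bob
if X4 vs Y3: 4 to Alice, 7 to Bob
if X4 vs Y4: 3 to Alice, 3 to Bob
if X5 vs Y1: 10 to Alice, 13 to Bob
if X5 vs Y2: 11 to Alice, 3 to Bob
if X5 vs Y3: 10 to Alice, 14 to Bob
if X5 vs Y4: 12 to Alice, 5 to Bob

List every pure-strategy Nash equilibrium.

A profile is a Nash equilibrium when each player is best-responding to the other.
Alice's best responses — vs Y1: X4 (payoff 15); vs Y2: X1 (payoff 14); vs Y3: X5 (payoff 10); vs Y4: X3 (payoff 13).
Bob's best responses — vs X1: Y4 (payoff 11); vs X2: Y3 (payoff 13); vs X3: Y2 (payoff 9); vs X4: Y1 (payoff 8); vs X5: Y3 (payoff 14).
Mutual best responses occur at (X4, Y1) and (X5, Y3); at each, neither player gains by switching.

(X4, Y1) and (X5, Y3)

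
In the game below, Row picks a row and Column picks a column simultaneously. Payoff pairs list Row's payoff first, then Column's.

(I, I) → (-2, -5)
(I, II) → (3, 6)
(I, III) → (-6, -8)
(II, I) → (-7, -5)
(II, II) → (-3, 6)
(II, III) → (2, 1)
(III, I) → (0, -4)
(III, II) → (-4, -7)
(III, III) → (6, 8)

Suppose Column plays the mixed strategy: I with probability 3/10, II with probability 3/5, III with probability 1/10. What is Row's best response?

Compute Row's expected payoff from each pure strategy against the given mix.
I: (3/10)·(-2) + (3/5)·3 + (1/10)·(-6) = 3/5
II: (3/10)·(-7) + (3/5)·(-3) + (1/10)·2 = -37/10
III: (3/10)·0 + (3/5)·(-4) + (1/10)·6 = -9/5
Highest expected payoff is 3/5, from I.

I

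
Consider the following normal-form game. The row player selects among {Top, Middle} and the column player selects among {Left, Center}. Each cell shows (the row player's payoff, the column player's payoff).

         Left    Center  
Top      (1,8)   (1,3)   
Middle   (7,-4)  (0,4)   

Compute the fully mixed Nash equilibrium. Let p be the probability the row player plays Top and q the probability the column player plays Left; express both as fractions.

p = 8/13, q = 1/7

In a mixed NE each player is indifferent between their pure strategies, so the opponent's mix sets the indifference.
The column player indifferent between Left and Center: p·8 + (1−p)·(-4) = p·3 + (1−p)·4 ⟹ (-4) + 12p = 4 + (-1)p ⟹ p = 8/13.
The row player indifferent between Top and Middle: q·1 + (1−q)·1 = q·7 + (1−q)·0 ⟹ 1 + 0q = 0 + 7q ⟹ q = 1/7.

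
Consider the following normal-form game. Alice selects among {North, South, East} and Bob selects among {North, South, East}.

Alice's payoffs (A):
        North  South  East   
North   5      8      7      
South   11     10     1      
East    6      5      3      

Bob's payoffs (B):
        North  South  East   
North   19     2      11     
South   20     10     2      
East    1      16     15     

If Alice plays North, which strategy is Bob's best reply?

With Alice fixed at North, Bob's payoffs are: North → 19, South → 2, East → 11.
The maximum is 19, achieved by North.

North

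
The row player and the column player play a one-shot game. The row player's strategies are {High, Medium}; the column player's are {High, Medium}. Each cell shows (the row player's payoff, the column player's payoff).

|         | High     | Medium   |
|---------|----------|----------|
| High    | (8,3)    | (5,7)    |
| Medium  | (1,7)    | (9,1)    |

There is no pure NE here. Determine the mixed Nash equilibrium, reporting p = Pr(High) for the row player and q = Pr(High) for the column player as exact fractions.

p = 3/5, q = 4/11

In a mixed NE each player is indifferent between their pure strategies, so the opponent's mix sets the indifference.
The column player indifferent between High and Medium: p·3 + (1−p)·7 = p·7 + (1−p)·1 ⟹ 7 + (-4)p = 1 + 6p ⟹ p = 3/5.
The row player indifferent between High and Medium: q·8 + (1−q)·5 = q·1 + (1−q)·9 ⟹ 5 + 3q = 9 + (-8)q ⟹ q = 4/11.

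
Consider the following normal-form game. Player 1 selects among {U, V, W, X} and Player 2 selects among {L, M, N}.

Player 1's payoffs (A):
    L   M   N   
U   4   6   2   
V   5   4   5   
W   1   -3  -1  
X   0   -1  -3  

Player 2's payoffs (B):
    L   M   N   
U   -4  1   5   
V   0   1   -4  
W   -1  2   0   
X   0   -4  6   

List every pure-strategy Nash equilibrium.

A profile is a Nash equilibrium when each player is best-responding to the other.
Player 1's best responses — vs L: V (payoff 5); vs M: U (payoff 6); vs N: V (payoff 5).
Player 2's best responses — vs U: N (payoff 5); vs V: M (payoff 1); vs W: M (payoff 2); vs X: N (payoff 6).
No cell has both players best-responding. For instance, Player 1's best reply to N is V, but against V Player 2 prefers M over N.

None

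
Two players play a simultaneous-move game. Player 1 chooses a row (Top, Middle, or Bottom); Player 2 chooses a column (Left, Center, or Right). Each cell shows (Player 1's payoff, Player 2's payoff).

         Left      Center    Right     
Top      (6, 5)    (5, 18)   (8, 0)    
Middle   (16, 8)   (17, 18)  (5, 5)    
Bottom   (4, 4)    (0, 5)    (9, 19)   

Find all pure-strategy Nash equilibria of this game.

A profile is a Nash equilibrium when each player is best-responding to the other.
Player 1's best responses — vs Left: Middle (payoff 16); vs Center: Middle (payoff 17); vs Right: Bottom (payoff 9).
Player 2's best responses — vs Top: Center (payoff 18); vs Middle: Center (payoff 18); vs Bottom: Right (payoff 19).
Mutual best responses occur at (Middle, Center) and (Bottom, Right); at each, neither player gains by switching.

(Middle, Center) and (Bottom, Right)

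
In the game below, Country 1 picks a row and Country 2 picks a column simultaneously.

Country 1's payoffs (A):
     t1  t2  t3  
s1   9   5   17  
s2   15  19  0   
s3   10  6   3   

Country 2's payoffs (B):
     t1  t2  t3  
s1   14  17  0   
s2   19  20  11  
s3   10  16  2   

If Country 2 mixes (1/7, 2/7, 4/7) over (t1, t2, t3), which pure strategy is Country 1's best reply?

Compute Country 1's expected payoff from each pure strategy against the given mix.
s1: (1/7)·9 + (2/7)·5 + (4/7)·17 = 87/7
s2: (1/7)·15 + (2/7)·19 + (4/7)·0 = 53/7
s3: (1/7)·10 + (2/7)·6 + (4/7)·3 = 34/7
Highest expected payoff is 87/7, from s1.

s1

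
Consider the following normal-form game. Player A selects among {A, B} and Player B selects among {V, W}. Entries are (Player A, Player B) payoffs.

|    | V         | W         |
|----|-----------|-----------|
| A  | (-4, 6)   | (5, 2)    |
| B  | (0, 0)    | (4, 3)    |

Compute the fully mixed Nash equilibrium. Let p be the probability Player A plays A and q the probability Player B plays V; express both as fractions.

p = 3/7, q = 1/5

In a mixed NE each player is indifferent between their pure strategies, so the opponent's mix sets the indifference.
Player B indifferent between V and W: p·6 + (1−p)·0 = p·2 + (1−p)·3 ⟹ 0 + 6p = 3 + (-1)p ⟹ p = 3/7.
Player A indifferent between A and B: q·(-4) + (1−q)·5 = q·0 + (1−q)·4 ⟹ 5 + (-9)q = 4 + (-4)q ⟹ q = 1/5.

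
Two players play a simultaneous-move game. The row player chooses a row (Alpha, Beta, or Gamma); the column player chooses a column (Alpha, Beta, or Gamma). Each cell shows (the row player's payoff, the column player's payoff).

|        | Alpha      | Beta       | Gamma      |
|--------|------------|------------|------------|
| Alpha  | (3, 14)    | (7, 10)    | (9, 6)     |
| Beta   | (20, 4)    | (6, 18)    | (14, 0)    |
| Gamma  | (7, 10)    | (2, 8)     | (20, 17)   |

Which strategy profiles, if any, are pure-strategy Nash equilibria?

(Gamma, Gamma)

A profile is a Nash equilibrium when each player is best-responding to the other.
The row player's best responses — vs Alpha: Beta (payoff 20); vs Beta: Alpha (payoff 7); vs Gamma: Gamma (payoff 20).
The column player's best responses — vs Alpha: Alpha (payoff 14); vs Beta: Beta (payoff 18); vs Gamma: Gamma (payoff 17).
The only mutual best response is (Gamma, Gamma); neither player gains by switching there.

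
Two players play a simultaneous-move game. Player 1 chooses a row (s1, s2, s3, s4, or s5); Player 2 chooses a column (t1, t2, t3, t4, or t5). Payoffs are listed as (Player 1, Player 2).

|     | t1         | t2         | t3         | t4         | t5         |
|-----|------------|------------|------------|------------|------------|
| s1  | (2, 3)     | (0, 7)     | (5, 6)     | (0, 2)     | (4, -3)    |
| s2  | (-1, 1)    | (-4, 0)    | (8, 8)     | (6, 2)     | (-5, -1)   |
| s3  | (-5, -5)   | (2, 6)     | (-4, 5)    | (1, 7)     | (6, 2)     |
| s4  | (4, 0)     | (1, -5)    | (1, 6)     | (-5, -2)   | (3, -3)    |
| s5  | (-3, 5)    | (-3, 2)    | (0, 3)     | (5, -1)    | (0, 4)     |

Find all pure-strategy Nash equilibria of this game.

(s2, t3)

Check mutual best responses: a cell is a NE iff neither player can gain by unilaterally deviating.
Player 1's best responses — vs t1: s4 (payoff 4); vs t2: s3 (payoff 2); vs t3: s2 (payoff 8); vs t4: s2 (payoff 6); vs t5: s3 (payoff 6).
Player 2's best responses — vs s1: t2 (payoff 7); vs s2: t3 (payoff 8); vs s3: t4 (payoff 7); vs s4: t3 (payoff 6); vs s5: t1 (payoff 5).
The only mutual best response is (s2, t3); neither player gains by switching there.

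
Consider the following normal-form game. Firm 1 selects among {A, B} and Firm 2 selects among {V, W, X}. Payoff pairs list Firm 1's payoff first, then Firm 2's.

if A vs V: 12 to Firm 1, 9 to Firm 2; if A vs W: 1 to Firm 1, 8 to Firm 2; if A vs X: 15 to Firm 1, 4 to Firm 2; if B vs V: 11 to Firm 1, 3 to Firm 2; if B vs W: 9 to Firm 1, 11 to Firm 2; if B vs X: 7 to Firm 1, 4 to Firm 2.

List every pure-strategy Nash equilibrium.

Check mutual best responses: a cell is a NE iff neither player can gain by unilaterally deviating.
Firm 1's best responses — vs V: A (payoff 12); vs W: B (payoff 9); vs X: A (payoff 15).
Firm 2's best responses — vs A: V (payoff 9); vs B: W (payoff 11).
Mutual best responses occur at (A, V) and (B, W); at each, neither player gains by switching.

(A, V) and (B, W)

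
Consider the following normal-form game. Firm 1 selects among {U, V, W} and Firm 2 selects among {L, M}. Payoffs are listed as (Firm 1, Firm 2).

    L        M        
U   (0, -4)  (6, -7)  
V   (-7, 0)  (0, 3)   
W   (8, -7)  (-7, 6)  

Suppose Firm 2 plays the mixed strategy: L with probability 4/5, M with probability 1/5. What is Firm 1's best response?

W

Firm 1's best reply maximizes expected payoff against the mix.
U: (4/5)·0 + (1/5)·6 = 6/5
V: (4/5)·(-7) + (1/5)·0 = -28/5
W: (4/5)·8 + (1/5)·(-7) = 5
Highest expected payoff is 5, from W.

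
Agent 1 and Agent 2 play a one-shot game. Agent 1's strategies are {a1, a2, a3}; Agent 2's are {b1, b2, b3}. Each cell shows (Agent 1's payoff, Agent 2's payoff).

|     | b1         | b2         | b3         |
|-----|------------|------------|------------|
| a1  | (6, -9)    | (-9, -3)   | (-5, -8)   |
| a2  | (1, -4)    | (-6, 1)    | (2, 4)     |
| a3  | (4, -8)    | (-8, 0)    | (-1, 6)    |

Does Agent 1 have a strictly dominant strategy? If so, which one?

Check whether one of Agent 1's strategies beats all alternatives regardless of what the opponent does.
a1 is not dominant: against b2, a2 gives -6 > -9.
a2 is not dominant: against b1, a1 gives 6 > 1.
a3 is not dominant: against b1, a1 gives 6 > 4.
No single strategy is best against every opponent action.

No strictly dominant strategy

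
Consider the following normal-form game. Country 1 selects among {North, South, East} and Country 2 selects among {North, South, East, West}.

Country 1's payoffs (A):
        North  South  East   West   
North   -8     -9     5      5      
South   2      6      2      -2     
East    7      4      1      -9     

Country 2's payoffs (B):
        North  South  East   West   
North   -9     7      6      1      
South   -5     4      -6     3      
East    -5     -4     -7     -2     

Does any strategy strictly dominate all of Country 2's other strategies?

Check whether one of Country 2's strategies beats all alternatives regardless of what the opponent does.
North is not dominant: against North, South gives 7 > -9.
South is not dominant: against East, West gives -2 > -4.
East is not dominant: against North, South gives 7 > 6.
West is not dominant: against North, South gives 7 > 1.
No single strategy is best against every opponent action.

No strictly dominant strategy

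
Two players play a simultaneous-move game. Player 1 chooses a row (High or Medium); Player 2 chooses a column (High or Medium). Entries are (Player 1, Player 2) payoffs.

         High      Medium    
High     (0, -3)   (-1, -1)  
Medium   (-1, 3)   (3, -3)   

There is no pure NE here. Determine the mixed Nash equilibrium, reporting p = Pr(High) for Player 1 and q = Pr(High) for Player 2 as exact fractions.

In a mixed NE each player is indifferent between their pure strategies, so the opponent's mix sets the indifference.
Player 2 indifferent between High and Medium: p·(-3) + (1−p)·3 = p·(-1) + (1−p)·(-3) ⟹ 3 + (-6)p = (-3) + 2p ⟹ p = 3/4.
Player 1 indifferent between High and Medium: q·0 + (1−q)·(-1) = q·(-1) + (1−q)·3 ⟹ (-1) + 1q = 3 + (-4)q ⟹ q = 4/5.

p = 3/4, q = 4/5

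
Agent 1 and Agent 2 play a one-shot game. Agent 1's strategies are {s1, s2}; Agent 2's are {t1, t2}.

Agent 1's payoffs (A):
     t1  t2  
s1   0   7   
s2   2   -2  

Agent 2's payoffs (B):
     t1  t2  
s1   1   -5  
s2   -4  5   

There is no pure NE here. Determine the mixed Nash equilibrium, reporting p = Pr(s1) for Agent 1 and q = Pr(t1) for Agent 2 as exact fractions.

In a mixed NE each player is indifferent between their pure strategies, so the opponent's mix sets the indifference.
Agent 2 indifferent between t1 and t2: p·1 + (1−p)·(-4) = p·(-5) + (1−p)·5 ⟹ (-4) + 5p = 5 + (-10)p ⟹ p = 3/5.
Agent 1 indifferent between s1 and s2: q·0 + (1−q)·7 = q·2 + (1−q)·(-2) ⟹ 7 + (-7)q = (-2) + 4q ⟹ q = 9/11.

p = 3/5, q = 9/11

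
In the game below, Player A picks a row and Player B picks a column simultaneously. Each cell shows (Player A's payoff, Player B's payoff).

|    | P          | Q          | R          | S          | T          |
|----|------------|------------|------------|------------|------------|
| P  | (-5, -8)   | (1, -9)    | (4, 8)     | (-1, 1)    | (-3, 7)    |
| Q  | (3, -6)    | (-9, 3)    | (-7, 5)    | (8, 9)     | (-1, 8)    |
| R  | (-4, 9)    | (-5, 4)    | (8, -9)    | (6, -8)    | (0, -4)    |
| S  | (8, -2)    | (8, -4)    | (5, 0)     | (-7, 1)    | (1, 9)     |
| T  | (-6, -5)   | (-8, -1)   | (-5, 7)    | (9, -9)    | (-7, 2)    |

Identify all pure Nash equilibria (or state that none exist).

(S, T)

A profile is a Nash equilibrium when each player is best-responding to the other.
Player A's best responses — vs P: S (payoff 8); vs Q: S (payoff 8); vs R: R (payoff 8); vs S: T (payoff 9); vs T: S (payoff 1).
Player B's best responses — vs P: R (payoff 8); vs Q: S (payoff 9); vs R: P (payoff 9); vs S: T (payoff 9); vs T: R (payoff 7).
The only mutual best response is (S, T); neither player gains by switching there.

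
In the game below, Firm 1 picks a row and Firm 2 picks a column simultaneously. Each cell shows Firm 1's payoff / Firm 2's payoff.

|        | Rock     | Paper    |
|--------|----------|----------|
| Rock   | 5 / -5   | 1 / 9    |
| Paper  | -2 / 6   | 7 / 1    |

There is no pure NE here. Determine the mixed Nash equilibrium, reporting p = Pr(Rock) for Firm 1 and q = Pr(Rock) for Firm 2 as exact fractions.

In a mixed NE each player is indifferent between their pure strategies, so the opponent's mix sets the indifference.
Firm 2 indifferent between Rock and Paper: p·(-5) + (1−p)·6 = p·9 + (1−p)·1 ⟹ 6 + (-11)p = 1 + 8p ⟹ p = 5/19.
Firm 1 indifferent between Rock and Paper: q·5 + (1−q)·1 = q·(-2) + (1−q)·7 ⟹ 1 + 4q = 7 + (-9)q ⟹ q = 6/13.

p = 5/19, q = 6/13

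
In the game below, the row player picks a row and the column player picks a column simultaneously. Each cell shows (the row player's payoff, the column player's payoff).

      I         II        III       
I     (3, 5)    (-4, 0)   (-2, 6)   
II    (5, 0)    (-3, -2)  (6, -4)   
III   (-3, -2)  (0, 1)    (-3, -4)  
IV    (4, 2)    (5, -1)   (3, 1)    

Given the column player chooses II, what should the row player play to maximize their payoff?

IV

With the column player fixed at II, the row player's payoffs are: I → -4, II → -3, III → 0, IV → 5.
The maximum is 5, achieved by IV.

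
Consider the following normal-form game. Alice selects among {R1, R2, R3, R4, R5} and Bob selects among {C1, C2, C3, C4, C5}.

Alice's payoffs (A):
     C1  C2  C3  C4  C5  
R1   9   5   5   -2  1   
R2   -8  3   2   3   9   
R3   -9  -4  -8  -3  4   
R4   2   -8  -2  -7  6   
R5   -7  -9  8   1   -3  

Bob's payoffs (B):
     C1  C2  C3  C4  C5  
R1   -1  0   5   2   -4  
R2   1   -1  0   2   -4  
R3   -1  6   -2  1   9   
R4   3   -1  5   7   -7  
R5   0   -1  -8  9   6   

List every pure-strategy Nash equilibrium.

(R2, C4)

Check mutual best responses: a cell is a NE iff neither player can gain by unilaterally deviating.
Alice's best responses — vs C1: R1 (payoff 9); vs C2: R1 (payoff 5); vs C3: R5 (payoff 8); vs C4: R2 (payoff 3); vs C5: R2 (payoff 9).
Bob's best responses — vs R1: C3 (payoff 5); vs R2: C4 (payoff 2); vs R3: C5 (payoff 9); vs R4: C4 (payoff 7); vs R5: C4 (payoff 9).
The only mutual best response is (R2, C4); neither player gains by switching there.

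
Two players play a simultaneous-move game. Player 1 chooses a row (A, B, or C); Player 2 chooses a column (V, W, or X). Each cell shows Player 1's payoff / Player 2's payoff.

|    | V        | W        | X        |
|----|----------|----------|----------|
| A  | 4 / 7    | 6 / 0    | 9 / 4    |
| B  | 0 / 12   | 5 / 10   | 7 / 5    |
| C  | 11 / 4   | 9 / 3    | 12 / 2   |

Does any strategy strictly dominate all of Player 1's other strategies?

C

A strategy is strictly dominant if it gives Player 1 a strictly higher payoff than every other strategy, against every choice by the opponent.
C strictly dominates: vs V: 11 > each of {4, 0}; vs W: 9 > each of {6, 5}; vs X: 12 > each of {9, 7}.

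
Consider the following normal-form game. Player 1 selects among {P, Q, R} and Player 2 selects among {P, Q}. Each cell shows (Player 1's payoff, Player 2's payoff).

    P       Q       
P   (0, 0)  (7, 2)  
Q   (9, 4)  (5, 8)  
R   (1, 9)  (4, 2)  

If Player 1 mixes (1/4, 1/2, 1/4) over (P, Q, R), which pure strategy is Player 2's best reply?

Q

Compute Player 2's expected payoff from each pure strategy against the given mix.
P: (1/4)·0 + (1/2)·4 + (1/4)·9 = 17/4
Q: (1/4)·2 + (1/2)·8 + (1/4)·2 = 5
Highest expected payoff is 5, from Q.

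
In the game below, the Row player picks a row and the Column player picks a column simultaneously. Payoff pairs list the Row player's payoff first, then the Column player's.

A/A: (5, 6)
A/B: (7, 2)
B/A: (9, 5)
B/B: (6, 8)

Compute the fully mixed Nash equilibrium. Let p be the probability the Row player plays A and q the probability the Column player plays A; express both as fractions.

In a mixed NE each player is indifferent between their pure strategies, so the opponent's mix sets the indifference.
The Column player indifferent between A and B: p·6 + (1−p)·5 = p·2 + (1−p)·8 ⟹ 5 + 1p = 8 + (-6)p ⟹ p = 3/7.
The Row player indifferent between A and B: q·5 + (1−q)·7 = q·9 + (1−q)·6 ⟹ 7 + (-2)q = 6 + 3q ⟹ q = 1/5.

p = 3/7, q = 1/5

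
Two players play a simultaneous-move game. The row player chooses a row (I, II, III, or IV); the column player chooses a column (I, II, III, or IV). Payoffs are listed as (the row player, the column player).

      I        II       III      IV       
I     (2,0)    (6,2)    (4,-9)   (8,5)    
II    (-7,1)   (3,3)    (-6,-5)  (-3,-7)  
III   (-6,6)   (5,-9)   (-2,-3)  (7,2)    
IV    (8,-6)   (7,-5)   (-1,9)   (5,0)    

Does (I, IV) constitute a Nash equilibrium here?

Holding the column player at IV: the row player gets 8 from I, versus -3 from II, 7 from III, 5 from IV. No profitable deviation for the row player.
Holding the row player at I: the column player gets 5 from IV, versus 0 from I, 2 from II, -9 from III. No profitable deviation for the column player either.

Yes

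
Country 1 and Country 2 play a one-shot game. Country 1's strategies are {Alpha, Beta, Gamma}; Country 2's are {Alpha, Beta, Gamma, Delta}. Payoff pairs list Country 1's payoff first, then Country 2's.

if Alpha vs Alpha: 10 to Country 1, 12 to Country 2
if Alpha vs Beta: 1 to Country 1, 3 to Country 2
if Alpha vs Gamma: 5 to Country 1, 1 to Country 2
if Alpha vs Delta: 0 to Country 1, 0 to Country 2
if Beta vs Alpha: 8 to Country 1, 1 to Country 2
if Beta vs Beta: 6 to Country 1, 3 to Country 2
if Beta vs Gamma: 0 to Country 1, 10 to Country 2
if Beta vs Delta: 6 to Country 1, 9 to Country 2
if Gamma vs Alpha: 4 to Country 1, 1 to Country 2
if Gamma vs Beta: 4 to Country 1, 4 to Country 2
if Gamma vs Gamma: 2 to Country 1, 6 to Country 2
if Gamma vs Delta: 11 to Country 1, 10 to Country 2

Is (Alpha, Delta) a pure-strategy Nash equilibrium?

Holding Country 2 at Delta: Country 1 gets 0 from Alpha but could get 11 by switching to Gamma. Country 1 has a profitable deviation.

No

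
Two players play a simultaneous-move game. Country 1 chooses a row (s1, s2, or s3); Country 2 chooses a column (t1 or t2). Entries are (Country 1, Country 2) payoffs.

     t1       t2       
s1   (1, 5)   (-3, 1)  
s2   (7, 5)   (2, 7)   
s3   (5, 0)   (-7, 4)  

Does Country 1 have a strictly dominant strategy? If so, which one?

A strategy is strictly dominant if it gives Country 1 a strictly higher payoff than every other strategy, against every choice by the opponent.
s2 strictly dominates: vs t1: 7 > each of {1, 5}; vs t2: 2 > each of {-3, -7}.

s2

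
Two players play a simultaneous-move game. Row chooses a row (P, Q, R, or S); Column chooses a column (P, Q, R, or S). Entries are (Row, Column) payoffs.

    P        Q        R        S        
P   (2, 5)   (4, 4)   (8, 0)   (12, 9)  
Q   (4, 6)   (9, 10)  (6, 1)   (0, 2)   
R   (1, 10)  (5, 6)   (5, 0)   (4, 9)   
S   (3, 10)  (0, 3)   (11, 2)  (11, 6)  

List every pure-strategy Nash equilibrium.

Find each player's best response to every opponent strategy; NE are the intersections.
Row's best responses — vs P: Q (payoff 4); vs Q: Q (payoff 9); vs R: S (payoff 11); vs S: P (payoff 12).
Column's best responses — vs P: S (payoff 9); vs Q: Q (payoff 10); vs R: P (payoff 10); vs S: P (payoff 10).
Mutual best responses occur at (P, S) and (Q, Q); at each, neither player gains by switching.

(P, S) and (Q, Q)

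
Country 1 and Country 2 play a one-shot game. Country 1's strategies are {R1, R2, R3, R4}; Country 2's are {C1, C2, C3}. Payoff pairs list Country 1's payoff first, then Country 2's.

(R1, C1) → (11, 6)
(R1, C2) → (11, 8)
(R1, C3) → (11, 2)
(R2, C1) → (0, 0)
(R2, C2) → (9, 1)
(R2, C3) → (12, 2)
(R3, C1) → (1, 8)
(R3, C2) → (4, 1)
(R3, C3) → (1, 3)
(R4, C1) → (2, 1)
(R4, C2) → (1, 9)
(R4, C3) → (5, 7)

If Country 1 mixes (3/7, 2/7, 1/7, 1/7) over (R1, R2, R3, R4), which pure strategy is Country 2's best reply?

C2

Compute Country 2's expected payoff from each pure strategy against the given mix.
C1: (3/7)·6 + (2/7)·0 + (1/7)·8 + (1/7)·1 = 27/7
C2: (3/7)·8 + (2/7)·1 + (1/7)·1 + (1/7)·9 = 36/7
C3: (3/7)·2 + (2/7)·2 + (1/7)·3 + (1/7)·7 = 20/7
Highest expected payoff is 36/7, from C2.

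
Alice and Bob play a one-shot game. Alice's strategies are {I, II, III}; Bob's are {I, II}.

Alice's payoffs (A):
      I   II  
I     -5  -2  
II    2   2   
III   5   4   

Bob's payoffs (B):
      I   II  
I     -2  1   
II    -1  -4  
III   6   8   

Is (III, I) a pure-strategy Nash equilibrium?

Holding Bob at I: Alice gets 5 from III, versus -5 from I, 2 from II. No profitable deviation for Alice.
Holding Alice at III: Bob gets 6 from I but could get 8 by switching to II. Bob has a profitable deviation.

No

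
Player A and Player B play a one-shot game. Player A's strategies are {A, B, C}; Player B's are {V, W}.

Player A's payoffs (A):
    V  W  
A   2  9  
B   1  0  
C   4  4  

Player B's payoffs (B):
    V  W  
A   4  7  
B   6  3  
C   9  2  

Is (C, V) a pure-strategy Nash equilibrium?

Yes

Holding Player B at V: Player A gets 4 from C, versus 2 from A, 1 from B. No profitable deviation for Player A.
Holding Player A at C: Player B gets 9 from V, versus 2 from W. No profitable deviation for Player B either.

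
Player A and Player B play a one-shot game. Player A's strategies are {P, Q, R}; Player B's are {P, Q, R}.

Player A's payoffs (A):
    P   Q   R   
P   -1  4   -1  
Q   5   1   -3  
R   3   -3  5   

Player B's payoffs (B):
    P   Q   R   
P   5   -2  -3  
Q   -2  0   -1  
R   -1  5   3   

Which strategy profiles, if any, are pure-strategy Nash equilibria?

Check mutual best responses: a cell is a NE iff neither player can gain by unilaterally deviating.
Player A's best responses — vs P: Q (payoff 5); vs Q: P (payoff 4); vs R: R (payoff 5).
Player B's best responses — vs P: P (payoff 5); vs Q: Q (payoff 0); vs R: Q (payoff 5).
No cell has both players best-responding. For instance, Player A's best reply to R is R, but against R Player B prefers Q over R.

None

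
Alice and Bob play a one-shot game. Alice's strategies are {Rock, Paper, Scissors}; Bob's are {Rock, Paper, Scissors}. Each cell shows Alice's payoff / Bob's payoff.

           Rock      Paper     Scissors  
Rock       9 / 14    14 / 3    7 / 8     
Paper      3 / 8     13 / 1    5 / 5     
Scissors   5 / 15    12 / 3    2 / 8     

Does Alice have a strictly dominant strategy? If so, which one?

Rock

Check whether one of Alice's strategies beats all alternatives regardless of what the opponent does.
Rock strictly dominates: vs Rock: 9 > each of {3, 5}; vs Paper: 14 > each of {13, 12}; vs Scissors: 7 > each of {5, 2}.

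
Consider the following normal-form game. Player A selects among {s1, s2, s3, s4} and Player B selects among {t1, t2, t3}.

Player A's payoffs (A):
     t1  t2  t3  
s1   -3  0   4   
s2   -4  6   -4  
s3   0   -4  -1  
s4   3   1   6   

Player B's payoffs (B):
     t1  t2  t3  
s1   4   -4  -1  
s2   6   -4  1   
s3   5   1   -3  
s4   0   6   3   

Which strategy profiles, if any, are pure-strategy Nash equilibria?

Check mutual best responses: a cell is a NE iff neither player can gain by unilaterally deviating.
Player A's best responses — vs t1: s4 (payoff 3); vs t2: s2 (payoff 6); vs t3: s4 (payoff 6).
Player B's best responses — vs s1: t1 (payoff 4); vs s2: t1 (payoff 6); vs s3: t1 (payoff 5); vs s4: t2 (payoff 6).
No cell has both players best-responding. For instance, Player A's best reply to t2 is s2, but against s2 Player B prefers t1 over t2.

None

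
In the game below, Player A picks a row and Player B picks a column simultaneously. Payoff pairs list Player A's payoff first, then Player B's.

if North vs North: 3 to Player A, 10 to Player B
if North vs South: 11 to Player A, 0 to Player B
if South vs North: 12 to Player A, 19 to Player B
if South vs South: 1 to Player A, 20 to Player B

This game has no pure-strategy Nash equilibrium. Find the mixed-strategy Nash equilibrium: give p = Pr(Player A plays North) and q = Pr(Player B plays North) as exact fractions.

p = 1/11, q = 10/19

In a mixed NE each player is indifferent between their pure strategies, so the opponent's mix sets the indifference.
Player B indifferent between North and South: p·10 + (1−p)·19 = p·0 + (1−p)·20 ⟹ 19 + (-9)p = 20 + (-20)p ⟹ p = 1/11.
Player A indifferent between North and South: q·3 + (1−q)·11 = q·12 + (1−q)·1 ⟹ 11 + (-8)q = 1 + 11q ⟹ q = 10/19.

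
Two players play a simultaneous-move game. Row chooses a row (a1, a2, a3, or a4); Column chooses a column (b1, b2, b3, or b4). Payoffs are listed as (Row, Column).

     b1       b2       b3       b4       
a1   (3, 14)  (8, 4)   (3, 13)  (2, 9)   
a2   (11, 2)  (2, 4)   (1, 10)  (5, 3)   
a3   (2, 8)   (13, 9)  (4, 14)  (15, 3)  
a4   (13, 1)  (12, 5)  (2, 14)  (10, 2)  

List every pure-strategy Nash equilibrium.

Find each player's best response to every opponent strategy; NE are the intersections.
Row's best responses — vs b1: a4 (payoff 13); vs b2: a3 (payoff 13); vs b3: a3 (payoff 4); vs b4: a3 (payoff 15).
Column's best responses — vs a1: b1 (payoff 14); vs a2: b3 (payoff 10); vs a3: b3 (payoff 14); vs a4: b3 (payoff 14).
The only mutual best response is (a3, b3); neither player gains by switching there.

(a3, b3)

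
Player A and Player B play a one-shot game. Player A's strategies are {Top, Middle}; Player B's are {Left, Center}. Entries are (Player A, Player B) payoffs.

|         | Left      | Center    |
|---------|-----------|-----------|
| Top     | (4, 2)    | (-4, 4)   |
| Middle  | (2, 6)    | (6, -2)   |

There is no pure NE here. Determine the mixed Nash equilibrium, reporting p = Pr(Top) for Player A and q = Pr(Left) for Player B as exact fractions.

In a mixed NE each player is indifferent between their pure strategies, so the opponent's mix sets the indifference.
Player B indifferent between Left and Center: p·2 + (1−p)·6 = p·4 + (1−p)·(-2) ⟹ 6 + (-4)p = (-2) + 6p ⟹ p = 4/5.
Player A indifferent between Top and Middle: q·4 + (1−q)·(-4) = q·2 + (1−q)·6 ⟹ (-4) + 8q = 6 + (-4)q ⟹ q = 5/6.

p = 4/5, q = 5/6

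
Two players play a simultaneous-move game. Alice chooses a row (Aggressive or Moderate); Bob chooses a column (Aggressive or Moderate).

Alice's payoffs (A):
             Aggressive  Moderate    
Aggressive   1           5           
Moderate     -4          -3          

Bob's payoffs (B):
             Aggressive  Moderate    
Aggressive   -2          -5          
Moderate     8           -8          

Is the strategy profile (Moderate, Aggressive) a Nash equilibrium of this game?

Holding Bob at Aggressive: Alice gets -4 from Moderate but could get 1 by switching to Aggressive. Alice has a profitable deviation.

No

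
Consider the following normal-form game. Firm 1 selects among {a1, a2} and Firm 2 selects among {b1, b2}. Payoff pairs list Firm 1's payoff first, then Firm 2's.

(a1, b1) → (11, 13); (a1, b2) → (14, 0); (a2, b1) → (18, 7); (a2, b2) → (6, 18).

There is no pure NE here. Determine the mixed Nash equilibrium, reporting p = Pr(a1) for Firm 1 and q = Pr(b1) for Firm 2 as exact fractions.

p = 11/24, q = 8/15

In a mixed NE each player is indifferent between their pure strategies, so the opponent's mix sets the indifference.
Firm 2 indifferent between b1 and b2: p·13 + (1−p)·7 = p·0 + (1−p)·18 ⟹ 7 + 6p = 18 + (-18)p ⟹ p = 11/24.
Firm 1 indifferent between a1 and a2: q·11 + (1−q)·14 = q·18 + (1−q)·6 ⟹ 14 + (-3)q = 6 + 12q ⟹ q = 8/15.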